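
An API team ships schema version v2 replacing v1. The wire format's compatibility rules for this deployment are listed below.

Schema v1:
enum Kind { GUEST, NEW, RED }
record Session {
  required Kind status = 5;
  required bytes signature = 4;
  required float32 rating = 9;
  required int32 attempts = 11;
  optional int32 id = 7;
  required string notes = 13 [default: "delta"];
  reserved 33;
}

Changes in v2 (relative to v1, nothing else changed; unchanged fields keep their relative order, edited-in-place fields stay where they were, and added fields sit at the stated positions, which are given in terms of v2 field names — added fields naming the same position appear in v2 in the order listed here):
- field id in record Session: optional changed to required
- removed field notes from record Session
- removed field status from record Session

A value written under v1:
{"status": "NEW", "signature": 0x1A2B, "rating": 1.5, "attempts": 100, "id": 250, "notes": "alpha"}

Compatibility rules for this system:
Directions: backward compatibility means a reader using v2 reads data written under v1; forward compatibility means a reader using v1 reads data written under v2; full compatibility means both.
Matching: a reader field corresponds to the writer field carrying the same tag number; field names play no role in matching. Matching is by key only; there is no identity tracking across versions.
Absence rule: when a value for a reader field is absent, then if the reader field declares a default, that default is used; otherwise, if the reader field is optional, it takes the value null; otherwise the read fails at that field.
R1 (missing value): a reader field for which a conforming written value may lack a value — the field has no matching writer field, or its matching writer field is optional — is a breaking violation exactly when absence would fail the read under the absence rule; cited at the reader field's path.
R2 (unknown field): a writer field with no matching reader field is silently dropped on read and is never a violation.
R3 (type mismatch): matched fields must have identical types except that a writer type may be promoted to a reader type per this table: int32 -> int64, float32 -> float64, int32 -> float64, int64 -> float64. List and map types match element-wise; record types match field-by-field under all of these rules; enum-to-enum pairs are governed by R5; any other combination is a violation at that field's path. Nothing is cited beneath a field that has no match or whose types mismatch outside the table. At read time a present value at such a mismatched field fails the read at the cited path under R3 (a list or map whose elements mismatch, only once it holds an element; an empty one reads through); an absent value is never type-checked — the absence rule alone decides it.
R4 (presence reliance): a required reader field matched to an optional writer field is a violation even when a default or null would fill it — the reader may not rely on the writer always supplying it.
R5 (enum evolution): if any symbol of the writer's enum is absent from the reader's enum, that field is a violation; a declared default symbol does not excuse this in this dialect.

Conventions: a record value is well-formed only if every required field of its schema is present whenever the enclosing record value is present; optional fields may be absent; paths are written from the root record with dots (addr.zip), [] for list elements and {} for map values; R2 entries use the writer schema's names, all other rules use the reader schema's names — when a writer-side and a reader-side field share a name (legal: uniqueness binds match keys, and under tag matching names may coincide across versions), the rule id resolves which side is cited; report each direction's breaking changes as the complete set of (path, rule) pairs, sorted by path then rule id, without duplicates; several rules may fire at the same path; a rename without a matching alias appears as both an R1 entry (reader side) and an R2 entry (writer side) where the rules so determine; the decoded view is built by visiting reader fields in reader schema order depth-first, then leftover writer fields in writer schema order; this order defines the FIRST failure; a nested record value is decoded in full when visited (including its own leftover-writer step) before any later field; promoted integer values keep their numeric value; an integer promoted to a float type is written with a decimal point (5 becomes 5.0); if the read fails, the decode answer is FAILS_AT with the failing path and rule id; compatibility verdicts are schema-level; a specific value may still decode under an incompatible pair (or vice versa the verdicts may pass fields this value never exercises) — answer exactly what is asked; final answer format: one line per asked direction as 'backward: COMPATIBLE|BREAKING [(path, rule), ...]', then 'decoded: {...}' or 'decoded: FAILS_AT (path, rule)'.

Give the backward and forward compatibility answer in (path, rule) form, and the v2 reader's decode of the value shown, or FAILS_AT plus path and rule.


the writer's type comes first in each Session pair
backward on Session — v2 reading data written by v1:
  signature: bytes -> bytes, writer required; from signature
  rating: float32 -> float32, writer required; from rating
  attempts: int32 -> int32, writer required; from attempts
  id: int32 -> int32, writer optional; from id
  writer field status has no reader counterpart
  writer field notes has no reader counterpart
  violation R1 at id
  violation R4 at id
  => backward verdict for Session: BREAKING, 2 violation(s)
forward on Session — v1 reading data written by v2:
  status: no writer-side match
  signature: bytes -> bytes, writer required; from signature
  rating: float32 -> float32, writer required; from rating
  attempts: int32 -> int32, writer required; from attempts
  id: int32 -> int32, writer required; from id
  notes: no writer-side match
  violation R1 at status
  => forward verdict for Session: BREAKING, 1 violation(s)
decode walk for Session under reader schema v2:
  signature := 0x1A2B
  rating := 1.5
  attempts := 100
  id := 250
  writer status: no reader field; dropped
  writer notes: no reader field; dropped
  => decoded: {"signature": 0x1A2B, "rating": 1.5, "attempts": 100, "id": 250}

backward: BREAKING [(id, R1), (id, R4)]; forward: BREAKING [(status, R1)]; decoded: {"signature": 0x1A2B, "rating": 1.5, "attempts": 100, "id": 250}


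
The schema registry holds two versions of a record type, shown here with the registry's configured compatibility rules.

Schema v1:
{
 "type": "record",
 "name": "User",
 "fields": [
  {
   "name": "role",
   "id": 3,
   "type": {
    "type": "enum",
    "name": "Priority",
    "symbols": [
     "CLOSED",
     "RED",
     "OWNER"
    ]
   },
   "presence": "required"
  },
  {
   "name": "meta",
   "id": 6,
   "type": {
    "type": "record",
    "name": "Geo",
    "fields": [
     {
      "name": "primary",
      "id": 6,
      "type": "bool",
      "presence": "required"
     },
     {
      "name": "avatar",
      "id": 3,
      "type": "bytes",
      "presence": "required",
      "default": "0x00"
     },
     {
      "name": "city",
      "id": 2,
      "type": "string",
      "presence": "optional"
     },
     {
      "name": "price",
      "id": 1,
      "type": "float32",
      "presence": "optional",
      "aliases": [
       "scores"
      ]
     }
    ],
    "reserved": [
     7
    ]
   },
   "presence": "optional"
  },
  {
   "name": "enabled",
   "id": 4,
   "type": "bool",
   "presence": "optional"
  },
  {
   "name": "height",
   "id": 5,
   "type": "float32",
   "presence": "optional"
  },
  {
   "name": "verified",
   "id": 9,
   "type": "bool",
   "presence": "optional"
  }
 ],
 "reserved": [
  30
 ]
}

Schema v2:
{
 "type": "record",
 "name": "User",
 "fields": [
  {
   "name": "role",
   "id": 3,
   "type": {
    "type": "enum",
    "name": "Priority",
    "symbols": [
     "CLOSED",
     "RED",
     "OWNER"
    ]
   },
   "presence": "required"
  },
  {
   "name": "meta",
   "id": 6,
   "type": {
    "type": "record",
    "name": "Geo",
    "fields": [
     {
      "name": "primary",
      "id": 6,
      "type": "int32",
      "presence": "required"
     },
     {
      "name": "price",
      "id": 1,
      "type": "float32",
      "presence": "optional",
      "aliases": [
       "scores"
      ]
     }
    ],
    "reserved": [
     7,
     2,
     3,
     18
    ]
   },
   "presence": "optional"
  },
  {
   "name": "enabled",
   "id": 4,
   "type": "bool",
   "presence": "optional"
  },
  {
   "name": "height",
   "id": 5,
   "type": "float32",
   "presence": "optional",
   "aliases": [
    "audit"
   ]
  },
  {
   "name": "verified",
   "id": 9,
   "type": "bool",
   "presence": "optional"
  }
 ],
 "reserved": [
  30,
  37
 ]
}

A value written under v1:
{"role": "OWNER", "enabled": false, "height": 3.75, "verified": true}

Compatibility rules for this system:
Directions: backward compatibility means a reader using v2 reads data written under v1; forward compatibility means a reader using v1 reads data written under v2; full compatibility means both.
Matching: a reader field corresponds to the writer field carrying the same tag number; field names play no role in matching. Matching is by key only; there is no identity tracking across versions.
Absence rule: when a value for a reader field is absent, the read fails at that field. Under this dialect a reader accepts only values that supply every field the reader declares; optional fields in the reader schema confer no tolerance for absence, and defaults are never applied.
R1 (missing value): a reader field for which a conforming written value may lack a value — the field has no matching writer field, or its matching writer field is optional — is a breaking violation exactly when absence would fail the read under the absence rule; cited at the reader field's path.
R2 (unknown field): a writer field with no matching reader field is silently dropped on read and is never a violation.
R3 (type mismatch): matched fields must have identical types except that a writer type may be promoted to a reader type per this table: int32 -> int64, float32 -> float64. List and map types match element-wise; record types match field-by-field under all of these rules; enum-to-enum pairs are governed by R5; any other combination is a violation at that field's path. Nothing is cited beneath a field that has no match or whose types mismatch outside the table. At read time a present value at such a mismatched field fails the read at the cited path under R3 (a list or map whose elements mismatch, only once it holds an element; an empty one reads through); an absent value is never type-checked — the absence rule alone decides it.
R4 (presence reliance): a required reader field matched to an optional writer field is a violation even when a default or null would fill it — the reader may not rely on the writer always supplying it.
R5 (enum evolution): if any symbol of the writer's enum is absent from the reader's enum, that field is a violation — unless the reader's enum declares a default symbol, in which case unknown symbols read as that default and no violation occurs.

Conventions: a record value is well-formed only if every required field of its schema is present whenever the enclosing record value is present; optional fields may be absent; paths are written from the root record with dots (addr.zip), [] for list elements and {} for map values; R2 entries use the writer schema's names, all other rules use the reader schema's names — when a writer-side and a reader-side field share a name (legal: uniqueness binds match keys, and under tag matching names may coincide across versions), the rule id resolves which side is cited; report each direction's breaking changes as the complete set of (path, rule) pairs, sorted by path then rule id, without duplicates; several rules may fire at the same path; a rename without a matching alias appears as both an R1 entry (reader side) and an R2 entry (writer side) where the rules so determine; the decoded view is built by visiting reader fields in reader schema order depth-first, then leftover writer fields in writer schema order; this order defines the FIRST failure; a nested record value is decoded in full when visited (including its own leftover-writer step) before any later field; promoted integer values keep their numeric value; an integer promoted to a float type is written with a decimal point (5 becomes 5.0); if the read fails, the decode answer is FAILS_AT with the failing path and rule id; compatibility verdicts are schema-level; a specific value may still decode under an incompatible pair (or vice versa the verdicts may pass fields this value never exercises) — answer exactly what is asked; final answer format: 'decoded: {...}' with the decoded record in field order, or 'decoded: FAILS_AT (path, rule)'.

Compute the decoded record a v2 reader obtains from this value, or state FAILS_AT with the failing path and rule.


arrows below run writer -> reader for User
decoding the User value with the v2 reader:
  role := "OWNER"
  read fails at meta under R1 (no fill)
  => FAILS_AT (meta, R1)
diffs on User not affecting the asked answer:
  field primary in record Geo: type bool changed to int32 -> matters for User compatibility verdicts, not for this value's decode
  removed field city from record Geo (its key 2 joins the reserved list) -> matters for User compatibility verdicts, not for this value's decode
  removed field avatar from record Geo (its key 3 joins the reserved list) -> matters for User compatibility verdicts, not for this value's decode

decoded: FAILS_AT (meta, R1)


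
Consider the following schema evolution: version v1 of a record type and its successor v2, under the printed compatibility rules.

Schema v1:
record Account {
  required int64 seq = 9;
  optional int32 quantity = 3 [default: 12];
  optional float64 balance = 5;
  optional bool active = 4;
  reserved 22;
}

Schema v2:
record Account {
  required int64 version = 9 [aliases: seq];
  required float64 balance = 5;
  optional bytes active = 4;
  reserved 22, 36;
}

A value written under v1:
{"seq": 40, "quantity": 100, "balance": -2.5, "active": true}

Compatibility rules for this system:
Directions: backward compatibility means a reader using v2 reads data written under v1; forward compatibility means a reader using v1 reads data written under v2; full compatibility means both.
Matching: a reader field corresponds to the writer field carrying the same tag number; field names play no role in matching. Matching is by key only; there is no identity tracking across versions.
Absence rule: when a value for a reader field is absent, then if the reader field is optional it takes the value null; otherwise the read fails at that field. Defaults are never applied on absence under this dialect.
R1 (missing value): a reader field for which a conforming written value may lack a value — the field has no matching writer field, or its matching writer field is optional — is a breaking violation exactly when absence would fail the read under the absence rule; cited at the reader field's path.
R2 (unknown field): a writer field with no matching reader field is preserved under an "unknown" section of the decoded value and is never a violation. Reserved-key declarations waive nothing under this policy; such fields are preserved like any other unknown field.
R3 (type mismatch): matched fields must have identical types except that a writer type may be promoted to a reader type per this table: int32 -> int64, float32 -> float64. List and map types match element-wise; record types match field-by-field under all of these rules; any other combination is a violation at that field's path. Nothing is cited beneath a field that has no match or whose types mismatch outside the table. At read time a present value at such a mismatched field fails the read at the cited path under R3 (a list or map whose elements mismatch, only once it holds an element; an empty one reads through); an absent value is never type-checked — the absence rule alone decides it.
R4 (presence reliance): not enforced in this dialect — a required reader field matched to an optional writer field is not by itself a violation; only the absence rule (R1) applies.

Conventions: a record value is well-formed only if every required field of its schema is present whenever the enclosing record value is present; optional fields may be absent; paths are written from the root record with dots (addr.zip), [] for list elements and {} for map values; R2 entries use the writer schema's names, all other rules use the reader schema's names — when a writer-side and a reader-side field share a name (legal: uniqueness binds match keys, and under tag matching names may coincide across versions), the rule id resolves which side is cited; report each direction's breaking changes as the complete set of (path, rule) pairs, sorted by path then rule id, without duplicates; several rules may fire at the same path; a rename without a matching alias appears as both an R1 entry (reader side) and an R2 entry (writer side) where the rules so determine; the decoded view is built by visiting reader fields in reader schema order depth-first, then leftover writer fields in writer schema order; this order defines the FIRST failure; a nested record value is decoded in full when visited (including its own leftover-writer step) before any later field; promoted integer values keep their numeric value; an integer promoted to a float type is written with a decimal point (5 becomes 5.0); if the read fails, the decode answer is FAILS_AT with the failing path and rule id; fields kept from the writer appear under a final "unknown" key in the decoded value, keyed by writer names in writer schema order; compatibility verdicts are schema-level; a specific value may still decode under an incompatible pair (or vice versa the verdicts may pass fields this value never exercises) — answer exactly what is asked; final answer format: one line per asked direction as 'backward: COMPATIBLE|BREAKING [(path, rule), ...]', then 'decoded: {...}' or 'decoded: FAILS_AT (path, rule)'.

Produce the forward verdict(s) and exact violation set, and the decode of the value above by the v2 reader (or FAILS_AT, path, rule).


forward: BREAKING [(active, R3)]; decoded: FAILS_AT (active, R3)

in Account below, arrows point writer -> reader
checking forward for Account: reader v1 against writer v2:
  int64 -> int64, writer required: seq aligns to version
  no writer field matches reader quantity
  float64 -> float64, writer required: balance aligns to balance
  bytes -> bool, writer optional: active aligns to active
  breaking: (active, R3)
  => forward verdict for Account: BREAKING, 1 violation(s)
decode walk for Account under reader schema v2:
  version := 40 (from writer seq)
  balance := -2.5
  read fails at active under R3
  => FAILS_AT (active, R3)
ruling out the remaining Account differences:
  field balance in record Account: optional changed to required -> affects backward compatibility only, which is not asked
  removed field quantity from record Account -> triggers nothing under Account's printed rules — same verdict
  renamed field seq to version in record Account (alias seq declared on the renamed field) -> triggers nothing under Account's printed rules — same verdict


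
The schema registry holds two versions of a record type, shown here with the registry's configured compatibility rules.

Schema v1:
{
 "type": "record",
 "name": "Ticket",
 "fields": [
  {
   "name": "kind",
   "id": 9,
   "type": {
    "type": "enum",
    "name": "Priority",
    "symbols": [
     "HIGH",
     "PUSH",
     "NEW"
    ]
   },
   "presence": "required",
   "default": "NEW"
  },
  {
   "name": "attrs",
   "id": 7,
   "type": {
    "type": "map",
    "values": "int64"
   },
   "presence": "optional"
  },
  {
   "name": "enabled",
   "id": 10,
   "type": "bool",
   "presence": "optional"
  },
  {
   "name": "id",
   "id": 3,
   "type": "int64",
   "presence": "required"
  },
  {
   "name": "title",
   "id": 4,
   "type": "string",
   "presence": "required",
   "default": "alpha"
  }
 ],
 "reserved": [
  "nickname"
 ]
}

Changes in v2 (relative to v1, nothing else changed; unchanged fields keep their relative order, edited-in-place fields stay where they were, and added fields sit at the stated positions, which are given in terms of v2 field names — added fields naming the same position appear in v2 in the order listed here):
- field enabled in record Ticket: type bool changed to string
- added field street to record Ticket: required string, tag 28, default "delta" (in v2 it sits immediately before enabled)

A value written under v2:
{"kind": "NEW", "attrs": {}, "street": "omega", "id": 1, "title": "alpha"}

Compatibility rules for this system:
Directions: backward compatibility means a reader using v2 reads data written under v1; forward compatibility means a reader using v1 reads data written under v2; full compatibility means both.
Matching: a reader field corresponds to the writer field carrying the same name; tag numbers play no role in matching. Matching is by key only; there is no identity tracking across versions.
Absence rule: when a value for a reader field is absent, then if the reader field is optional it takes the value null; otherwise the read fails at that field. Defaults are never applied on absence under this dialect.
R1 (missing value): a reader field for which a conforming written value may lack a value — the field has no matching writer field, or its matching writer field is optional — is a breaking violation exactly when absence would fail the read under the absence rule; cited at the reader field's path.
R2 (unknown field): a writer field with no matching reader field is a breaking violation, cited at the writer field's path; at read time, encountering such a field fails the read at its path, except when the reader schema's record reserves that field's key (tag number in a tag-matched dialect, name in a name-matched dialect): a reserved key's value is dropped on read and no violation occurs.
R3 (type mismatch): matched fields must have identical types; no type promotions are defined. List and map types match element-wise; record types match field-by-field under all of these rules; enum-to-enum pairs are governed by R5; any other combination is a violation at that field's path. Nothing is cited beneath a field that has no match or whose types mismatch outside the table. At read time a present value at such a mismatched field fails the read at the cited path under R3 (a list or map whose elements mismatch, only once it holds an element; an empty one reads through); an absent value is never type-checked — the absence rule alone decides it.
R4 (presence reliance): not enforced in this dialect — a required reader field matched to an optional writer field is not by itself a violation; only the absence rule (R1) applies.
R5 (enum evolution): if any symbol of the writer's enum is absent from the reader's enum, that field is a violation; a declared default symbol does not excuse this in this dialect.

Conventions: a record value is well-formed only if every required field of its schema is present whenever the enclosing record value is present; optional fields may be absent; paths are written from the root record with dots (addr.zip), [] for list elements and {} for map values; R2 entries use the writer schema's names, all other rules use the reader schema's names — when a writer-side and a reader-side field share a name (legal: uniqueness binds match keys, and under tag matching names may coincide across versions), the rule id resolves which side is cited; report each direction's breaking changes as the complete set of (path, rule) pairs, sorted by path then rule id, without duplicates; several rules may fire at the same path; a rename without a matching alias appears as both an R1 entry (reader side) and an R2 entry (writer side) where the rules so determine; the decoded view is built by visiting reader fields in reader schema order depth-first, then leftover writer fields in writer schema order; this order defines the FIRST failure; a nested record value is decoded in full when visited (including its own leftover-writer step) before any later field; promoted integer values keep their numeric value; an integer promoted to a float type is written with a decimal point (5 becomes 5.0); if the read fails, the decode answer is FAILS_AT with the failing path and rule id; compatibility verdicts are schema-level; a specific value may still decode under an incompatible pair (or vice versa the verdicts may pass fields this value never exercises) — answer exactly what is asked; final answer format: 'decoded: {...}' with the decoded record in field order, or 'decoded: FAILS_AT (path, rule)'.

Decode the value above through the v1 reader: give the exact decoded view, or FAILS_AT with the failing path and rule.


the writer's type comes first in each Ticket pair
decode walk for Ticket under reader schema v1:
  kind := "NEW"
  attrs := {}
  enabled := null (not supplied -> null)
  id := 1
  title := "alpha"
  read fails at street under R2 (unknown field)
  => FAILS_AT (street, R2)
the other Ticket changes do not affect what is asked:
  field enabled in record Ticket: type bool changed to string -> shifts the Ticket verdicts, not this decode

decoded: FAILS_AT (street, R2)


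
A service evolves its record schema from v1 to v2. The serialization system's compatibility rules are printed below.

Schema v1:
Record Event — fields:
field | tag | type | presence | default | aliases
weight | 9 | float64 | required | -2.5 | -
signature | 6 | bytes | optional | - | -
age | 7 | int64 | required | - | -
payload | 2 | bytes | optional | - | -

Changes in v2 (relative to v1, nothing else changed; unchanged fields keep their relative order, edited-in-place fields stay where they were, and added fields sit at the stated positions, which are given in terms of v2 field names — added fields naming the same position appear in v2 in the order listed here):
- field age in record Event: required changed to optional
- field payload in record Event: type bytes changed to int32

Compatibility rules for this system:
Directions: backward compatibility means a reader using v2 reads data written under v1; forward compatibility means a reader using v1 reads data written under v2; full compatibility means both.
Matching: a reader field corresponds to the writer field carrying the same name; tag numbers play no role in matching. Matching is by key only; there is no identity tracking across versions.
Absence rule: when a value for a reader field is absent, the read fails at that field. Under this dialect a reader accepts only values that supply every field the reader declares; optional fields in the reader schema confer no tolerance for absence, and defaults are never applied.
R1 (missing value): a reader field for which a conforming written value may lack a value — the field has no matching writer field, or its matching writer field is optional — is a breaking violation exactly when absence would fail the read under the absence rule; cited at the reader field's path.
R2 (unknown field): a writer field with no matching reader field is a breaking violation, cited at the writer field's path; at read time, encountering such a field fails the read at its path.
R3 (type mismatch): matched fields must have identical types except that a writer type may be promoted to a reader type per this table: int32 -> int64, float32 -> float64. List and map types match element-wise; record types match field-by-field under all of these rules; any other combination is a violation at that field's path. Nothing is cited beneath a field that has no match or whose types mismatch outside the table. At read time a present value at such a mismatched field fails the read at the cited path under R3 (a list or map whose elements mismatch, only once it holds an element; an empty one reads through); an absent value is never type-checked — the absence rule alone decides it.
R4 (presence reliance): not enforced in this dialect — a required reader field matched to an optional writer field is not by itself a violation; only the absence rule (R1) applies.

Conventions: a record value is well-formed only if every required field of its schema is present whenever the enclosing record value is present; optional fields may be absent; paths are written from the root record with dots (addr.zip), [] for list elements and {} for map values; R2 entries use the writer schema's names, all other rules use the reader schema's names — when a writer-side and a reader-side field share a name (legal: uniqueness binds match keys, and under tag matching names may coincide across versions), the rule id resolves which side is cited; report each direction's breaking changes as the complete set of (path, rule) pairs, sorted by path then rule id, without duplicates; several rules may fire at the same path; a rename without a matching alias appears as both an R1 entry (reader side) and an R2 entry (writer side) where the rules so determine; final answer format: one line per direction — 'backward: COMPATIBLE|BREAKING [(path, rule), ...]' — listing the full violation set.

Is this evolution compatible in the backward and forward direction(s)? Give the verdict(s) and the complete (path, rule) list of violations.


each type pair in Event: writer, then reader
checking backward for Event: reader v2 against writer v1:
  float64 -> float64, writer required: weight aligns to weight
  bytes -> bytes, writer optional: signature aligns to signature
  int64 -> int64, writer required: age aligns to age
  bytes -> int32, writer optional: payload aligns to payload
  breaking: (payload, R1)
  breaking: (payload, R3)
  breaking: (signature, R1)
  backward on Event therefore BREAKING (3)
checking forward for Event: reader v1 against writer v2:
  float64 -> float64, writer required: weight aligns to weight
  bytes -> bytes, writer optional: signature aligns to signature
  int64 -> int64, writer optional: age aligns to age
  int32 -> bytes, writer optional: payload aligns to payload
  breaking: (age, R1)
  breaking: (payload, R1)
  breaking: (payload, R3)
  breaking: (signature, R1)
  forward on Event therefore BREAKING (4)

backward: BREAKING [(payload, R1), (payload, R3), (signature, R1)]; forward: BREAKING [(age, R1), (payload, R1), (payload, R3), (signature, R1)]


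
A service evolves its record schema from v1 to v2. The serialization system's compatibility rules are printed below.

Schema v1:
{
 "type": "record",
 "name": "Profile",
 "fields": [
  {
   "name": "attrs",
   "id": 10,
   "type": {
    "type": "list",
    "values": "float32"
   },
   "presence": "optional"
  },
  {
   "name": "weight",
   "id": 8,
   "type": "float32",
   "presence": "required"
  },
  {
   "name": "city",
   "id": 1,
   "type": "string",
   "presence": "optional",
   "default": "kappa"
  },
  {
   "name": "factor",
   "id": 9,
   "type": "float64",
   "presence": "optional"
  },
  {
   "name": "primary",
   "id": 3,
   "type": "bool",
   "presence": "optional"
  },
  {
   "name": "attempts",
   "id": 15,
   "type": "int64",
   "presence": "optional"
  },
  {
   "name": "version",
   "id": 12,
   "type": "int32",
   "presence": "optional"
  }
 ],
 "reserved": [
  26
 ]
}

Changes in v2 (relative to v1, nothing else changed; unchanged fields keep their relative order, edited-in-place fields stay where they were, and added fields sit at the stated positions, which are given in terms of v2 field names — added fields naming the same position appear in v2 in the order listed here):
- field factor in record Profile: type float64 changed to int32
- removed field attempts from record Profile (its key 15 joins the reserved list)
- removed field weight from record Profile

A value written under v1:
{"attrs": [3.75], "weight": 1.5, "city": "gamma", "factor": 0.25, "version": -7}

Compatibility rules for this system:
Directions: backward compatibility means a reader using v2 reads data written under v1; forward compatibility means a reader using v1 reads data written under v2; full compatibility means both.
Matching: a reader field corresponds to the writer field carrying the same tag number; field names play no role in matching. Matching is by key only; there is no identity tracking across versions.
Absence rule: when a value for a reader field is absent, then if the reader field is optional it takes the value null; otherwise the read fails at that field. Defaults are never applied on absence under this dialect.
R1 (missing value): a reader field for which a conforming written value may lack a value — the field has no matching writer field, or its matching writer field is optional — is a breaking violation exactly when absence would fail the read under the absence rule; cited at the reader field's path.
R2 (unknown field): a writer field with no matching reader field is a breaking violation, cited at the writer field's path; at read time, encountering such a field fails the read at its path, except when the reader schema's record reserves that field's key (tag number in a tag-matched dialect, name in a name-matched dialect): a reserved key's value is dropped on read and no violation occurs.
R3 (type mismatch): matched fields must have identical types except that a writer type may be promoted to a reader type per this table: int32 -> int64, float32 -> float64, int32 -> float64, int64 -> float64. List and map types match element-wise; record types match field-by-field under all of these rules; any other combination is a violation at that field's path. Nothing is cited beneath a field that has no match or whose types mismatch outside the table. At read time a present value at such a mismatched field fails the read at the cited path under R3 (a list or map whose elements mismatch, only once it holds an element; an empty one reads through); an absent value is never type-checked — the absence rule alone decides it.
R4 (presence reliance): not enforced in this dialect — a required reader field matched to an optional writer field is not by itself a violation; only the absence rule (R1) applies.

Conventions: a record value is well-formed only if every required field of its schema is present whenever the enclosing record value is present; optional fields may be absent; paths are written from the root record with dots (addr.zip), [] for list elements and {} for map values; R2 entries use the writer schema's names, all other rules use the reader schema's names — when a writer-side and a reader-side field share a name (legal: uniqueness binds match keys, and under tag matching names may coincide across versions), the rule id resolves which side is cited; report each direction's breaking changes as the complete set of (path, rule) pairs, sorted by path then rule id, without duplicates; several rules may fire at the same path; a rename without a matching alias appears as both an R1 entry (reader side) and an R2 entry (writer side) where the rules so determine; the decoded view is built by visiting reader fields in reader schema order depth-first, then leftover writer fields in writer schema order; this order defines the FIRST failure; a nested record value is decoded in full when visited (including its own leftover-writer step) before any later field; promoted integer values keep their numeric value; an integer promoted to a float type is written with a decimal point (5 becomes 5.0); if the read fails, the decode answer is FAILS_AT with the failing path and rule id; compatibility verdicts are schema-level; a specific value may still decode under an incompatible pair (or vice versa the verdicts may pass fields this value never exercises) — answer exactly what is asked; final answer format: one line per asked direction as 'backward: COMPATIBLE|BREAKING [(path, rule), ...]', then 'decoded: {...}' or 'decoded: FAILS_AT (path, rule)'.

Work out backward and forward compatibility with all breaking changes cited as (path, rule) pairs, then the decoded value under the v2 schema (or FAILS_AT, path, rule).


arrows below run writer -> reader for Profile
backward for Profile (reader v2, writer v1):
  attrs: paired with writer attrs (list<float32> -> list<float32>; writer optional)
  city: paired with writer city (string -> string; writer optional)
  factor: paired with writer factor (float64 -> int32; writer optional)
  primary: paired with writer primary (bool -> bool; writer optional)
  version: paired with writer version (int32 -> int32; writer optional)
  writer field weight has no reader counterpart
  writer field attempts has no reader counterpart
  rule R3 violated at factor
  rule R2 violated at weight
  => backward: BREAKING (2)
forward for Profile (reader v1, writer v2):
  attrs: paired with writer attrs (list<float32> -> list<float32>; writer optional)
  weight: no writer-side match
  city: paired with writer city (string -> string; writer optional)
  factor: paired with writer factor (int32 -> float64; writer optional)
  primary: paired with writer primary (bool -> bool; writer optional)
  attempts: no writer-side match
  version: paired with writer version (int32 -> int32; writer optional)
  rule R1 violated at weight
  => forward: BREAKING (1)
decoding the Profile value with the v2 reader:
  attrs := [3.75]
  city := "gamma"
  read fails at factor under R3
  => FAILS_AT (factor, R3)

backward: BREAKING [(factor, R3), (weight, R2)]; forward: BREAKING [(weight, R1)]; decoded: FAILS_AT (factor, R3)


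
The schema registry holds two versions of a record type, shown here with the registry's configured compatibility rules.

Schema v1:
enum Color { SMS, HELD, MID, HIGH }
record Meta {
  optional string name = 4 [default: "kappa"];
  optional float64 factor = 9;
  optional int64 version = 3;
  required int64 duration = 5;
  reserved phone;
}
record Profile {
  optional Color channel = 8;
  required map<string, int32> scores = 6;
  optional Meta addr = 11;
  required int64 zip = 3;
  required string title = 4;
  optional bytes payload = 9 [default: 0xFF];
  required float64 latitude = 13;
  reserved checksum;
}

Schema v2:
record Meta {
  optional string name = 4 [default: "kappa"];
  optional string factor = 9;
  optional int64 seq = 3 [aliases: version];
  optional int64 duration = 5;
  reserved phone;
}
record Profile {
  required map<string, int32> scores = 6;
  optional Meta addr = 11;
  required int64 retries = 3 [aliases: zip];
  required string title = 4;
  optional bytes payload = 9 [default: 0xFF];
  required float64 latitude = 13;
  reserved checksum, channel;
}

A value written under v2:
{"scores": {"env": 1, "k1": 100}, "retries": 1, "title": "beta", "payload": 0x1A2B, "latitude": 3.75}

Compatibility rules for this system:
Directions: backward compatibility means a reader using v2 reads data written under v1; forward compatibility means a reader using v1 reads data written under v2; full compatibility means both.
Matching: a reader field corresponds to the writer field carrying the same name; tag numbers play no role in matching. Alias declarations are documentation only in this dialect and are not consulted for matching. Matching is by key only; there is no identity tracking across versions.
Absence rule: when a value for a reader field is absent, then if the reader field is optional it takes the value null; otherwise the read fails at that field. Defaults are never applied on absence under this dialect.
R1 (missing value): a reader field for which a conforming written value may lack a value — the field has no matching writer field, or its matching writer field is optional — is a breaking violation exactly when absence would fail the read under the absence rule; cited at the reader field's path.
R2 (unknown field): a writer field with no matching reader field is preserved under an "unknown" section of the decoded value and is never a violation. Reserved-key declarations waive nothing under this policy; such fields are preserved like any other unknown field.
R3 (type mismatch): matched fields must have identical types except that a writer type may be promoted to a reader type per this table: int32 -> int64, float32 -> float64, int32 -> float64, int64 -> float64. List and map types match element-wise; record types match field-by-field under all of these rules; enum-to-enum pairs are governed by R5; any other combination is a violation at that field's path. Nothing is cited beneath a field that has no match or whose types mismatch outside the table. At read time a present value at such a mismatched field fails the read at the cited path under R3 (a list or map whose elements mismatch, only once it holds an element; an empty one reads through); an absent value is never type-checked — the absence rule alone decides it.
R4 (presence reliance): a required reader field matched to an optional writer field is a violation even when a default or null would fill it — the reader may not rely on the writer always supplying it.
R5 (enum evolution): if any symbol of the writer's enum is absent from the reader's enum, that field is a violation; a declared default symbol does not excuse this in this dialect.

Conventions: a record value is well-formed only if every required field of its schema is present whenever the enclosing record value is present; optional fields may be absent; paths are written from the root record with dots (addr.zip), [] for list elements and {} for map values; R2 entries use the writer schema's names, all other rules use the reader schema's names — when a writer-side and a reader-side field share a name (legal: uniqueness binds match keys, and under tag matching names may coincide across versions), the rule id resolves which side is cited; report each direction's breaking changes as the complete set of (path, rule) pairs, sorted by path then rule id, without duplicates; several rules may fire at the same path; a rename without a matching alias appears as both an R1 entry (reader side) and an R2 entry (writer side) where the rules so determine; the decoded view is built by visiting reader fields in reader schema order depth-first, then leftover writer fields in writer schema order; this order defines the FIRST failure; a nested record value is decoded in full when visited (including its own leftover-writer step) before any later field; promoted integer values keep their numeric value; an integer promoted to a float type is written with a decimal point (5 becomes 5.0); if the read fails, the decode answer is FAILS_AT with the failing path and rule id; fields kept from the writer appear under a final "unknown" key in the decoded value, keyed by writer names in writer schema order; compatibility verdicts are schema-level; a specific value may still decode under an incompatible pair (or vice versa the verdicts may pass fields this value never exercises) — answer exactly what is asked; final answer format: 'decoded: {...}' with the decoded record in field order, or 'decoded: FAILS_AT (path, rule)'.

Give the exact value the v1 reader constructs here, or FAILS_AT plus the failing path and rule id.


each type pair in Profile: writer, then reader
decode walk for Profile under reader schema v1:
  channel := null (absent, optional -> null)
  scores := {"env": 1, "k1": 100}
  addr := null (absent, optional -> null)
  read fails at zip under R1 (no fill)
  => FAILS_AT (zip, R1)
the rest of the Profile diff is inert for this question:
  field duration in record Meta: required changed to optional -> a verdict-level change on Profile — the shown value reads the same
  field factor in record Meta: type float64 changed to string -> a verdict-level change on Profile — the shown value reads the same
  renamed field version to seq in record Meta (alias version declared on the renamed field) -> fires no rule on Profile under this dialect and leaves the result unchanged
  removed field channel from record Profile (its key "channel" joins the reserved list) -> fires no rule on Profile under this dialect and leaves the result unchanged

decoded: FAILS_AT (zip, R1)
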